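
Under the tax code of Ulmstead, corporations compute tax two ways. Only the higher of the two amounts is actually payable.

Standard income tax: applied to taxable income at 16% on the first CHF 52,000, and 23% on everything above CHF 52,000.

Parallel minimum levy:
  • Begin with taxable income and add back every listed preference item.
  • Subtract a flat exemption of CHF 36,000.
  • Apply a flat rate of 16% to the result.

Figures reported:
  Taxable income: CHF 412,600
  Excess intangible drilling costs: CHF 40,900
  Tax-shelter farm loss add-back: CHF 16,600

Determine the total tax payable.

Parallel minimum levy:
  Adjusted income: CHF 412,600 + CHF 40,900 + CHF 16,600 = CHF 470,100
  Less exemption CHF 36,000 → base CHF 434,100
  CHF 434,100 × 16% = CHF 69,456

Standard income tax:
  CHF 52,000 × 16% = CHF 8,320
  CHF 360,600 × 23% = CHF 82,938
  → CHF 91,258

CHF 91,258 > CHF 69,456, so the standard income tax governs.

CHF 91,258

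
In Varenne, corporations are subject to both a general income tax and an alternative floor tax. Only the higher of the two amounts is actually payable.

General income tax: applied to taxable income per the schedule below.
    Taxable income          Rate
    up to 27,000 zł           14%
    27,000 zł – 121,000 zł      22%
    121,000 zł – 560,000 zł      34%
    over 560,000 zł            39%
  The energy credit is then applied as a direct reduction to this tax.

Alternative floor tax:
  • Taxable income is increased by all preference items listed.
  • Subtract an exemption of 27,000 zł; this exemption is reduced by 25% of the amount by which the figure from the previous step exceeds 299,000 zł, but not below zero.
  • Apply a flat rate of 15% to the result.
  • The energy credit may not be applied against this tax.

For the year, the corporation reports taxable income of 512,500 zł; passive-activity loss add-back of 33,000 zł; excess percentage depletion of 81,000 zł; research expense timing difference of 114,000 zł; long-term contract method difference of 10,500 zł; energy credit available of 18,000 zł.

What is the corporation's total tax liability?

Alternative floor tax:
  Adjusted income: 512,500 zł + 33,000 zł + 81,000 zł + 114,000 zł + 10,500 zł = 751,000 zł
  Exemption: 25% × (751,000 zł − 299,000 zł) = 113,000 zł ≥ 27,000 zł, so the exemption is fully phased out
  Base: 751,000 zł − 0 zł = 751,000 zł
  751,000 zł × 15% = 112,650 zł

General income tax:
  27,000 zł × 14% = 3,780 zł
  94,000 zł × 22% = 20,680 zł
  391,500 zł × 34% = 133,110 zł
  → 157,570 zł
  Less energy credit 18,000 zł → 139,570 zł

139,570 zł > 112,650 zł, so the general income tax governs.

139,570 zł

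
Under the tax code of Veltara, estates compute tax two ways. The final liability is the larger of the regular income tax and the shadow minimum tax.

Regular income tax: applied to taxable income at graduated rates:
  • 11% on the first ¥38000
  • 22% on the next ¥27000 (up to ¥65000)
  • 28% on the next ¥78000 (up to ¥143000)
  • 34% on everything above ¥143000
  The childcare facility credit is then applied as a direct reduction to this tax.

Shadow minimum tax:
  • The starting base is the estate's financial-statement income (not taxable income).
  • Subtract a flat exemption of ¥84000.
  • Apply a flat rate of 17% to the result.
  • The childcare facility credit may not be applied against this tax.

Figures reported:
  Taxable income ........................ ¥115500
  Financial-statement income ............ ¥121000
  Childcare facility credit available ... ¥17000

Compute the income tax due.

Shadow minimum tax:
  Base (financial-statement income): ¥121000
  Less exemption ¥84000 → base ¥37000
  ¥37000 × 17% = ¥6290

Regular income tax:
  ¥38000 × 11% = ¥4180
  ¥27000 × 22% = ¥5940
  ¥50500 × 28% = ¥14140
  → ¥24260
  Less childcare facility credit ¥17000 → ¥7260

¥7260 > ¥6290, so the regular income tax governs.

¥7260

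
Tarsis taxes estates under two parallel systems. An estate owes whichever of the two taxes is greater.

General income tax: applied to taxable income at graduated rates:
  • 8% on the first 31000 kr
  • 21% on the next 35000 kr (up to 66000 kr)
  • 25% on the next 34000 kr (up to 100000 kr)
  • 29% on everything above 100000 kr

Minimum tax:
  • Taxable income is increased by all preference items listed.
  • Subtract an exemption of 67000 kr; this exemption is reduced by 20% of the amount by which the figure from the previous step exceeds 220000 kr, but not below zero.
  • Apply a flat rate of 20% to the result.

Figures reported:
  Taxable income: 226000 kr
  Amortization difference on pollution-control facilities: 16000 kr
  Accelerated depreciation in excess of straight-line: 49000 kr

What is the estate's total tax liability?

Minimum tax:
  Adjusted income: 226000 kr + 16000 kr + 49000 kr = 291000 kr
  Exemption: 67000 kr − 20% × (291000 kr − 220000 kr) = 67000 kr − 14200 kr = 52800 kr
  Base: 291000 kr − 52800 kr = 238200 kr
  238200 kr × 20% = 47640 kr

General income tax:
  31000 kr × 8% = 2480 kr
  35000 kr × 21% = 7350 kr
  34000 kr × 25% = 8500 kr
  126000 kr × 29% = 36540 kr
  → 54870 kr

54870 kr > 47640 kr, so the general income tax governs.

54870 kr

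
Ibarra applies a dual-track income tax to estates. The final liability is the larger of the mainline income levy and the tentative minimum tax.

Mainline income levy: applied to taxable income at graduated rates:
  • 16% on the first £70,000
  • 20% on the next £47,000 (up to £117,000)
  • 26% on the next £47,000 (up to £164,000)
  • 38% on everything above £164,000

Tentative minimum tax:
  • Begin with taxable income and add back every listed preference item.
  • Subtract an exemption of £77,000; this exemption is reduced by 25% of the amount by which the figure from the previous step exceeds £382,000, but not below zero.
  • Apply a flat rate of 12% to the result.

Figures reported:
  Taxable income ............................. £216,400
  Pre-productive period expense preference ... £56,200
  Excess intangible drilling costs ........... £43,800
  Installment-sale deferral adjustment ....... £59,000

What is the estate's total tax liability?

Tentative minimum tax:
  Adjusted income: £216,400 + £56,200 + £43,800 + £59,000 = £375,400
  Exemption: £375,400 ≤ £382,000, so full £77,000 applies
  Base: £375,400 − £77,000 = £298,400
  £298,400 × 12% = £35,808

Mainline income levy:
  £70,000 × 16% = £11,200
  £47,000 × 20% = £9,400
  £47,000 × 26% = £12,220
  £52,400 × 38% = £19,912
  → £52,732

£52,732 > £35,808, so the mainline income levy governs.

£52,732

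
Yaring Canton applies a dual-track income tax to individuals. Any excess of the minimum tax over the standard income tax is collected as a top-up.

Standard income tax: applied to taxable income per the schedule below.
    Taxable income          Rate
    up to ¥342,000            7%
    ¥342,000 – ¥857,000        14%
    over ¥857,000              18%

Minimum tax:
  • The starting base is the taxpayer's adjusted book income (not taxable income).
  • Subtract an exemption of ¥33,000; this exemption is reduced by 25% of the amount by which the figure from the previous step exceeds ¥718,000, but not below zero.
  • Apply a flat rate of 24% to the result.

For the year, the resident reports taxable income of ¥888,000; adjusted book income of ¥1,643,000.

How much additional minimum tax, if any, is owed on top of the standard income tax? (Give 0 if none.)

Minimum tax:
  Base (adjusted book income): ¥1,643,000
  Exemption: 25% × (¥1,643,000 − ¥718,000) = ¥231,250 ≥ ¥33,000, so the exemption is fully phased out
  Base: ¥1,643,000 − ¥0 = ¥1,643,000
  ¥1,643,000 × 24% = ¥394,320

Standard income tax:
  ¥342,000 × 7% = ¥23,940
  ¥515,000 × 14% = ¥72,100
  ¥31,000 × 18% = ¥5,580
  → ¥101,620

Excess of minimum tax over standard income tax: ¥394,320 − ¥101,620 = ¥292,700.

¥292,700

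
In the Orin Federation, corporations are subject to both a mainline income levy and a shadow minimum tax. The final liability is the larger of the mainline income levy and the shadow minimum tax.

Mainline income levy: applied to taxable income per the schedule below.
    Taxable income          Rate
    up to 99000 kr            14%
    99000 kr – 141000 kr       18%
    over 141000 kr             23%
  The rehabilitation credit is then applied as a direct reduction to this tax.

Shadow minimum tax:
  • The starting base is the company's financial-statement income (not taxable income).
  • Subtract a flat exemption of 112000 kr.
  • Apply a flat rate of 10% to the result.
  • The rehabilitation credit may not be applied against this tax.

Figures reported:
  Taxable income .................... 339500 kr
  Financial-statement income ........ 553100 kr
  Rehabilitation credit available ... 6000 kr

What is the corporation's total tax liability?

61075 kr

Mainline income levy:
  99000 kr × 14% = 13860 kr
  42000 kr × 18% = 7560 kr
  198500 kr × 23% = 45655 kr
  → 67075 kr
  Less rehabilitation credit 6000 kr → 61075 kr

Shadow minimum tax:
  Base (financial-statement income): 553100 kr
  Less exemption 112000 kr → base 441100 kr
  441100 kr × 10% = 44110 kr

61075 kr > 44110 kr, so the mainline income levy governs.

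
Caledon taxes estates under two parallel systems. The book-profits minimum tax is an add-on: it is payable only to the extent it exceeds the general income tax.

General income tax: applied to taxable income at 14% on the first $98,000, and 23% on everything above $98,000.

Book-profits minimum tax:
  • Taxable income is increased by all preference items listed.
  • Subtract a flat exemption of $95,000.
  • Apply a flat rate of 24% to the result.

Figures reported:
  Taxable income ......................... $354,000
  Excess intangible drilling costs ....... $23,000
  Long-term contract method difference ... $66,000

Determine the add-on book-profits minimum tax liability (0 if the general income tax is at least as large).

Book-profits minimum tax:
  Adjusted income: $354,000 + $23,000 + $66,000 = $443,000
  Less exemption $95,000 → base $348,000
  $348,000 × 24% = $83,520

General income tax:
  $98,000 × 14% = $13,720
  $256,000 × 23% = $58,880
  → $72,600

Excess of book-profits minimum tax over general income tax: $83,520 − $72,600 = $10,920.

$10,920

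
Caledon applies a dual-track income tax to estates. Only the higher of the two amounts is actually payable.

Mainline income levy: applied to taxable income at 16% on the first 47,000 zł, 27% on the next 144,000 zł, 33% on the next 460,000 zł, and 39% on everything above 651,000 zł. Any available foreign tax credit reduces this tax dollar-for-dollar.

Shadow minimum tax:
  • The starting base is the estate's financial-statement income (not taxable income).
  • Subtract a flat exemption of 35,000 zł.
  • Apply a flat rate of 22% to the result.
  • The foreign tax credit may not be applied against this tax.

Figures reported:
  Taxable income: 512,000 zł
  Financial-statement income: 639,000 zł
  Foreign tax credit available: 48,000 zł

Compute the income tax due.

132,880 zł

Mainline income levy:
  47,000 zł × 16% = 7,520 zł
  144,000 zł × 27% = 38,880 zł
  321,000 zł × 33% = 105,930 zł
  → 152,330 zł
  Less foreign tax credit 48,000 zł → 104,330 zł

Shadow minimum tax:
  Base (financial-statement income): 639,000 zł
  Less exemption 35,000 zł → base 604,000 zł
  604,000 zł × 22% = 132,880 zł

132,880 zł > 104,330 zł, so the shadow minimum tax is the binding amount.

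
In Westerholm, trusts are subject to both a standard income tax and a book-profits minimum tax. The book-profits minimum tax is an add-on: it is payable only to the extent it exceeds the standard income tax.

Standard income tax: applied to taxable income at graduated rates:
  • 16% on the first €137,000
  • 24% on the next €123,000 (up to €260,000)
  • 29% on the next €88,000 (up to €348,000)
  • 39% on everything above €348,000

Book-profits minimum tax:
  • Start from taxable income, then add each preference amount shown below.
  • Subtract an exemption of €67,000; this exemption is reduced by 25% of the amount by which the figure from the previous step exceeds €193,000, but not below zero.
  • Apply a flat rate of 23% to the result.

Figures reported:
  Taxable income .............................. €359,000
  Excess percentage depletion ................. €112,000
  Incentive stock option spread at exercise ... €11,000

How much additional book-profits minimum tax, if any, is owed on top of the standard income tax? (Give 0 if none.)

Standard income tax:
  €137,000 × 16% = €21,920
  €123,000 × 24% = €29,520
  €88,000 × 29% = €25,520
  €11,000 × 39% = €4,290
  → €81,250

Book-profits minimum tax:
  Adjusted income: €359,000 + €112,000 + €11,000 = €482,000
  Exemption: 25% × (€482,000 − €193,000) = €72,250 ≥ €67,000, so the exemption is fully phased out
  Base: €482,000 − €0 = €482,000
  €482,000 × 23% = €110,860

Excess of book-profits minimum tax over standard income tax: €110,860 − €81,250 = €29,610.

€29,610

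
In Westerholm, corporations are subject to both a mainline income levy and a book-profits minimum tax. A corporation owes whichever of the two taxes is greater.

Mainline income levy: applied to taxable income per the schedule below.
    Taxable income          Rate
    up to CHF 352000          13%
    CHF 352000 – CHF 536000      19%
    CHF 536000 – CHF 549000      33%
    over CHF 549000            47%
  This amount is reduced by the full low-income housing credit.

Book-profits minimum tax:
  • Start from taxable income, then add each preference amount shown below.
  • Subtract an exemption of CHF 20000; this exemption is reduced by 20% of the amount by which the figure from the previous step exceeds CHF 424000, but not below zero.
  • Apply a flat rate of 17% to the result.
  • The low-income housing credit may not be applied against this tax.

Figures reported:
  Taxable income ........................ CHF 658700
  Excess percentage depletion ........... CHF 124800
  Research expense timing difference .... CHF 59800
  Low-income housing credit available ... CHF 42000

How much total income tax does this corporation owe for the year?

Mainline income levy:
  CHF 352000 × 13% = CHF 45760
  CHF 184000 × 19% = CHF 34960
  CHF 13000 × 33% = CHF 4290
  CHF 109700 × 47% = CHF 51559
  → CHF 136569
  Less low-income housing credit CHF 42000 → CHF 94569

Book-profits minimum tax:
  Adjusted income: CHF 658700 + CHF 124800 + CHF 59800 = CHF 843300
  Exemption: 20% × (CHF 843300 − CHF 424000) = CHF 83860 ≥ CHF 20000, so the exemption is fully phased out
  Base: CHF 843300 − CHF 0 = CHF 843300
  CHF 843300 × 17% = CHF 143361

CHF 143361 > CHF 94569, so the book-profits minimum tax is the binding amount.

CHF 143361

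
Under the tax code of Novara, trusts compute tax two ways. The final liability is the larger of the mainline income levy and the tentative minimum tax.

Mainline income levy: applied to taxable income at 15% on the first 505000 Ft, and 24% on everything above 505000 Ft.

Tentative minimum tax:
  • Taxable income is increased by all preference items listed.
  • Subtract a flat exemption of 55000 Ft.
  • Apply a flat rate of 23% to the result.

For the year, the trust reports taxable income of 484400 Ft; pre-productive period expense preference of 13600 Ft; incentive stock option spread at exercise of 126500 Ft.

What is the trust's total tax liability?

130985 Ft

Tentative minimum tax:
  Adjusted income: 484400 Ft + 13600 Ft + 126500 Ft = 624500 Ft
  Less exemption 55000 Ft → base 569500 Ft
  569500 Ft × 23% = 130985 Ft

Mainline income levy:
  484400 Ft × 15% = 72660 Ft

130985 Ft > 72660 Ft, so the tentative minimum tax is the binding amount.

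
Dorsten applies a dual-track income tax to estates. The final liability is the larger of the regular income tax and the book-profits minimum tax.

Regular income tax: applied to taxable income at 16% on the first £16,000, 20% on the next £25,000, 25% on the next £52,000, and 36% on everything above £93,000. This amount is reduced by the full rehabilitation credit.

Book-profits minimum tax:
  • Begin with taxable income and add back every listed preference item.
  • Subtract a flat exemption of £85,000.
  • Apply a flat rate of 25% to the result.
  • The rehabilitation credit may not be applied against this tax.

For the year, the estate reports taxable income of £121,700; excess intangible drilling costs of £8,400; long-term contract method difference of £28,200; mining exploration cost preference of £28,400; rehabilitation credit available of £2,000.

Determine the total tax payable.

£28,892

Regular income tax:
  £16,000 × 16% = £2,560
  £25,000 × 20% = £5,000
  £52,000 × 25% = £13,000
  £28,700 × 36% = £10,332
  → £30,892
  Less rehabilitation credit £2,000 → £28,892

Book-profits minimum tax:
  Adjusted income: £121,700 + £8,400 + £28,200 + £28,400 = £186,700
  Less exemption £85,000 → base £101,700
  £101,700 × 25% = £25,425

£28,892 > £25,425, so the regular income tax governs.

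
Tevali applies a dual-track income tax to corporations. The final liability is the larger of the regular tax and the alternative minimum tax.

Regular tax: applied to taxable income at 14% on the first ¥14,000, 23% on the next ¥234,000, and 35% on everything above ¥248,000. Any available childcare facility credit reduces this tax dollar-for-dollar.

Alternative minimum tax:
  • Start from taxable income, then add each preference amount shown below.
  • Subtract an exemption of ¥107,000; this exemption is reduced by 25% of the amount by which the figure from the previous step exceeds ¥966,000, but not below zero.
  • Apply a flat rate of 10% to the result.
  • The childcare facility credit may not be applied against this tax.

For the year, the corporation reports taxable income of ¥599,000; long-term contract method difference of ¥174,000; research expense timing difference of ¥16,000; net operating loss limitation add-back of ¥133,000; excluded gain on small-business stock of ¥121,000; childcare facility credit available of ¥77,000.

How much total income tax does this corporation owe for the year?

Regular tax:
  ¥14,000 × 14% = ¥1,960
  ¥234,000 × 23% = ¥53,820
  ¥351,000 × 35% = ¥122,850
  → ¥178,630
  Less childcare facility credit ¥77,000 → ¥101,630

Alternative minimum tax:
  Adjusted income: ¥599,000 + ¥174,000 + ¥16,000 + ¥133,000 + ¥121,000 = ¥1,043,000
  Exemption: ¥107,000 − 25% × (¥1,043,000 − ¥966,000) = ¥107,000 − ¥19,250 = ¥87,750
  Base: ¥1,043,000 − ¥87,750 = ¥955,250
  ¥955,250 × 10% = ¥95,525

¥101,630 > ¥95,525, so the regular tax governs.

¥101,630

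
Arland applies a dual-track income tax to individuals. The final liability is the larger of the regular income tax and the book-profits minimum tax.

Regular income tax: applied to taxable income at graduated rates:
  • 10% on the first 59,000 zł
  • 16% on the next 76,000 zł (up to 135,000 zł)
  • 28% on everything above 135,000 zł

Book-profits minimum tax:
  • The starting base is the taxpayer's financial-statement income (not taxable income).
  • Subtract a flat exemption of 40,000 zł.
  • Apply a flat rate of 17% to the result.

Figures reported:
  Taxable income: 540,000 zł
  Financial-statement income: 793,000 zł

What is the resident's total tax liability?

Book-profits minimum tax:
  Base (financial-statement income): 793,000 zł
  Less exemption 40,000 zł → base 753,000 zł
  753,000 zł × 17% = 128,010 zł

Regular income tax:
  59,000 zł × 10% = 5,900 zł
  76,000 zł × 16% = 12,160 zł
  405,000 zł × 28% = 113,400 zł
  → 131,460 zł

131,460 zł > 128,010 zł, so the regular income tax governs.

131,460 zł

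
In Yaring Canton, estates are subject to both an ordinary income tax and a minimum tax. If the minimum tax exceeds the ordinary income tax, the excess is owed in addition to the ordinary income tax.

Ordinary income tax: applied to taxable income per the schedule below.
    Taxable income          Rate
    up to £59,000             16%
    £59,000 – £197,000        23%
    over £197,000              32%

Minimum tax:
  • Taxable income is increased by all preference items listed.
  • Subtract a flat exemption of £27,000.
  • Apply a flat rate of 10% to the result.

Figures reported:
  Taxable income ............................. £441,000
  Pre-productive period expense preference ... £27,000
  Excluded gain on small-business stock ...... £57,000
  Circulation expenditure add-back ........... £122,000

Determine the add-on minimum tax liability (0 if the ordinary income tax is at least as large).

Minimum tax:
  Adjusted income: £441,000 + £27,000 + £57,000 + £122,000 = £647,000
  Less exemption £27,000 → base £620,000
  £620,000 × 10% = £62,000

Ordinary income tax:
  £59,000 × 16% = £9,440
  £138,000 × 23% = £31,740
  £244,000 × 32% = £78,080
  → £119,260

£62,000 ≤ £119,260, so no add-on is due.

£0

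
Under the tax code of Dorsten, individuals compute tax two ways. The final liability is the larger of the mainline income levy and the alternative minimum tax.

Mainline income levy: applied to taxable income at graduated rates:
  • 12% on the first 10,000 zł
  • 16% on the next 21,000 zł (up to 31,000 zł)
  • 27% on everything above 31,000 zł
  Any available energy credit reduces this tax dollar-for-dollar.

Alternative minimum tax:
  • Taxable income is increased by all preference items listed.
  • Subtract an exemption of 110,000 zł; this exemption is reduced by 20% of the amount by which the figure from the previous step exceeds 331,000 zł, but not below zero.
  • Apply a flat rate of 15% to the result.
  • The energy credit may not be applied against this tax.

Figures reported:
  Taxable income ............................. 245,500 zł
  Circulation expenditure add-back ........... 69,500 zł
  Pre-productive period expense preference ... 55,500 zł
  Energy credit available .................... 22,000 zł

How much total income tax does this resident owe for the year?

40,475 zł

Alternative minimum tax:
  Adjusted income: 245,500 zł + 69,500 zł + 55,500 zł = 370,500 zł
  Exemption: 110,000 zł − 20% × (370,500 zł − 331,000 zł) = 110,000 zł − 7,900 zł = 102,100 zł
  Base: 370,500 zł − 102,100 zł = 268,400 zł
  268,400 zł × 15% = 40,260 zł

Mainline income levy:
  10,000 zł × 12% = 1,200 zł
  21,000 zł × 16% = 3,360 zł
  214,500 zł × 27% = 57,915 zł
  → 62,475 zł
  Less energy credit 22,000 zł → 40,475 zł

40,475 zł > 40,260 zł, so the mainline income levy governs.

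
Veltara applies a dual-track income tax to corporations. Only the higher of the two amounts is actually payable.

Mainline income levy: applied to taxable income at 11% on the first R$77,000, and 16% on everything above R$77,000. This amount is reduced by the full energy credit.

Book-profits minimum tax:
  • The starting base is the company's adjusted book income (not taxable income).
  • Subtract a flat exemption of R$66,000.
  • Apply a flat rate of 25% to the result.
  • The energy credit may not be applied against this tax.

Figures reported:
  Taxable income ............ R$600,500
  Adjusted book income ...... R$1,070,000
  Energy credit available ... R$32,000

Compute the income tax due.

Book-profits minimum tax:
  Base (adjusted book income): R$1,070,000
  Less exemption R$66,000 → base R$1,004,000
  R$1,004,000 × 25% = R$251,000

Mainline income levy:
  R$77,000 × 11% = R$8,470
  R$523,500 × 16% = R$83,760
  → R$92,230
  Less energy credit R$32,000 → R$60,230

R$251,000 > R$60,230, so the book-profits minimum tax is the binding amount.

R$251,000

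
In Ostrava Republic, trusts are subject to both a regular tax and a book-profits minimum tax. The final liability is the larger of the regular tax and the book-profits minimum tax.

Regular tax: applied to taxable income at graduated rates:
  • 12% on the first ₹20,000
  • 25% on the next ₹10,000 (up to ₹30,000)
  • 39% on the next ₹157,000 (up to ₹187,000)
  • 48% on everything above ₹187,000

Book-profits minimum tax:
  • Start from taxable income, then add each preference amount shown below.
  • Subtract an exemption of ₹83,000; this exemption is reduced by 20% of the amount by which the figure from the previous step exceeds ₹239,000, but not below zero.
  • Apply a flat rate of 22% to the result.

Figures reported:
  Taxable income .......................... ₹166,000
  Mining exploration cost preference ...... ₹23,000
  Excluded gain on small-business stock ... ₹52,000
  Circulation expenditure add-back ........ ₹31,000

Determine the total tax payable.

Book-profits minimum tax:
  Adjusted income: ₹166,000 + ₹23,000 + ₹52,000 + ₹31,000 = ₹272,000
  Exemption: ₹83,000 − 20% × (₹272,000 − ₹239,000) = ₹83,000 − ₹6,600 = ₹76,400
  Base: ₹272,000 − ₹76,400 = ₹195,600
  ₹195,600 × 22% = ₹43,032

Regular tax:
  ₹20,000 × 12% = ₹2,400
  ₹10,000 × 25% = ₹2,500
  ₹136,000 × 39% = ₹53,040
  → ₹57,940

₹57,940 > ₹43,032, so the regular tax governs.

₹57,940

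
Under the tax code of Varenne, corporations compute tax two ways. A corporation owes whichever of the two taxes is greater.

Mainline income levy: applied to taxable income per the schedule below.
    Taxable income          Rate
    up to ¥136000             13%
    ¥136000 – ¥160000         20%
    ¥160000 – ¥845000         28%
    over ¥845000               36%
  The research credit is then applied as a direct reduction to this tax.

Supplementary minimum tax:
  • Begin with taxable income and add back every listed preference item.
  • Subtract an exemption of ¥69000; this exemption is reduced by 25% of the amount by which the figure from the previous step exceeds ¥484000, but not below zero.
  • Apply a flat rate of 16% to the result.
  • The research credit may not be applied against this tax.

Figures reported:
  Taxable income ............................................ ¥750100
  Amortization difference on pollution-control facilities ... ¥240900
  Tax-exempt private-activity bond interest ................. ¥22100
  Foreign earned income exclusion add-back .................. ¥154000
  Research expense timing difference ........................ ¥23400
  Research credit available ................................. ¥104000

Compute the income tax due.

Supplementary minimum tax:
  Adjusted income: ¥750100 + ¥240900 + ¥22100 + ¥154000 + ¥23400 = ¥1190500
  Exemption: 25% × (¥1190500 − ¥484000) = ¥176625 ≥ ¥69000, so the exemption is fully phased out
  Base: ¥1190500 − ¥0 = ¥1190500
  ¥1190500 × 16% = ¥190480

Mainline income levy:
  ¥136000 × 13% = ¥17680
  ¥24000 × 20% = ¥4800
  ¥590100 × 28% = ¥165228
  → ¥187708
  Less research credit ¥104000 → ¥83708

¥190480 > ¥83708, so the supplementary minimum tax is the binding amount.

¥190480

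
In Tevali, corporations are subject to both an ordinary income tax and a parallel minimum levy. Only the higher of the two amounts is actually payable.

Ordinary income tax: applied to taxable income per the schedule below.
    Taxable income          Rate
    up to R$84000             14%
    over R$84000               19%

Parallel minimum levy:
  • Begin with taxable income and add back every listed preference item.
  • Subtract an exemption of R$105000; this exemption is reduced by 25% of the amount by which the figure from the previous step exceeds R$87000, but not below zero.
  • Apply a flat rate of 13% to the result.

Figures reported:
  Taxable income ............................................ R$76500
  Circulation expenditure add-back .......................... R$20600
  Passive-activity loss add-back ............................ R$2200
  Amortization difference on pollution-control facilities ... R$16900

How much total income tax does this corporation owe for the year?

Ordinary income tax:
  R$76500 × 14% = R$10710

Parallel minimum levy:
  Adjusted income: R$76500 + R$20600 + R$2200 + R$16900 = R$116200
  Exemption: R$105000 − 25% × (R$116200 − R$87000) = R$105000 − R$7300 = R$97700
  Base: R$116200 − R$97700 = R$18500
  R$18500 × 13% = R$2405

R$10710 > R$2405, so the ordinary income tax governs.

R$10710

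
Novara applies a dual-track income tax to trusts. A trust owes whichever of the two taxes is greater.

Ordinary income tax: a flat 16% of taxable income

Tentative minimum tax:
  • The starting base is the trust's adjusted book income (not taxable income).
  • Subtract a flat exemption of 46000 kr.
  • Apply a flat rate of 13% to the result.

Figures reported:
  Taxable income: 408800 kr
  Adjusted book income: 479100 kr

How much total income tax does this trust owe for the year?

Ordinary income tax:
  408800 kr × 16% = 65408 kr

Tentative minimum tax:
  Base (adjusted book income): 479100 kr
  Less exemption 46000 kr → base 433100 kr
  433100 kr × 13% = 56303 kr

65408 kr > 56303 kr, so the ordinary income tax governs.

65408 kr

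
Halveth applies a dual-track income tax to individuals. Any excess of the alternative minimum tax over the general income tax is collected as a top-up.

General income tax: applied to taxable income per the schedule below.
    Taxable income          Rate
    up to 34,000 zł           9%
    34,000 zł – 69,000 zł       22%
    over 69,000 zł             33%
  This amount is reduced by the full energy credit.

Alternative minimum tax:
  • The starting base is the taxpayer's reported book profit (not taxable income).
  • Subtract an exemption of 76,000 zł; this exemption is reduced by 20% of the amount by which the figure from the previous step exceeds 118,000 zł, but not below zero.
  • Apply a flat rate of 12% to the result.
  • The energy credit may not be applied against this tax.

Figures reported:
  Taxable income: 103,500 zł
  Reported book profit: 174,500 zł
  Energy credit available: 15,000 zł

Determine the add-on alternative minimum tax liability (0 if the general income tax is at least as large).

Alternative minimum tax:
  Base (reported book profit): 174,500 zł
  Exemption: 76,000 zł − 20% × (174,500 zł − 118,000 zł) = 76,000 zł − 11,300 zł = 64,700 zł
  Base: 174,500 zł − 64,700 zł = 109,800 zł
  109,800 zł × 12% = 13,176 zł

General income tax:
  34,000 zł × 9% = 3,060 zł
  35,000 zł × 22% = 7,700 zł
  34,500 zł × 33% = 11,385 zł
  → 22,145 zł
  Less energy credit 15,000 zł → 7,145 zł

Excess of alternative minimum tax over general income tax: 13,176 zł − 7,145 zł = 6,031 zł.

6,031 zł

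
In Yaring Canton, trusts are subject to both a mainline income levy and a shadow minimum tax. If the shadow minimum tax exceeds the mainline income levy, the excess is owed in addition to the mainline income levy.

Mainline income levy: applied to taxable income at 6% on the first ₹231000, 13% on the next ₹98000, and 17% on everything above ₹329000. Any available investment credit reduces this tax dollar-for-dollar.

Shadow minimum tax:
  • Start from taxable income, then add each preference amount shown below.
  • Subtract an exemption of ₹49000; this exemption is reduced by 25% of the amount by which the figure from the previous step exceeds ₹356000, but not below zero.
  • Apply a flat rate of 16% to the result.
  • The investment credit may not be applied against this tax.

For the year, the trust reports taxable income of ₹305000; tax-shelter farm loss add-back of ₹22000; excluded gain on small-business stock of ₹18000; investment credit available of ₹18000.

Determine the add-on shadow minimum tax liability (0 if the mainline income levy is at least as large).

Shadow minimum tax:
  Adjusted income: ₹305000 + ₹22000 + ₹18000 = ₹345000
  Exemption: ₹345000 ≤ ₹356000, so full ₹49000 applies
  Base: ₹345000 − ₹49000 = ₹296000
  ₹296000 × 16% = ₹47360

Mainline income levy:
  ₹231000 × 6% = ₹13860
  ₹74000 × 13% = ₹9620
  → ₹23480
  Less investment credit ₹18000 → ₹5480

Excess of shadow minimum tax over mainline income levy: ₹47360 − ₹5480 = ₹41880.

₹41880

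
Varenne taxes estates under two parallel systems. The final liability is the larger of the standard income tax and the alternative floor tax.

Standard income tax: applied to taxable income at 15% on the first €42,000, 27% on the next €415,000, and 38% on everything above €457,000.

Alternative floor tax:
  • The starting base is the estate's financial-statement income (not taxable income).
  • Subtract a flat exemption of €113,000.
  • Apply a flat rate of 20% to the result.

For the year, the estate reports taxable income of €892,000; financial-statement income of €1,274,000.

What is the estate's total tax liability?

€283,650

Standard income tax:
  €42,000 × 15% = €6,300
  €415,000 × 27% = €112,050
  €435,000 × 38% = €165,300
  → €283,650

Alternative floor tax:
  Base (financial-statement income): €1,274,000
  Less exemption €113,000 → base €1,161,000
  €1,161,000 × 20% = €232,200

€283,650 > €232,200, so the standard income tax governs.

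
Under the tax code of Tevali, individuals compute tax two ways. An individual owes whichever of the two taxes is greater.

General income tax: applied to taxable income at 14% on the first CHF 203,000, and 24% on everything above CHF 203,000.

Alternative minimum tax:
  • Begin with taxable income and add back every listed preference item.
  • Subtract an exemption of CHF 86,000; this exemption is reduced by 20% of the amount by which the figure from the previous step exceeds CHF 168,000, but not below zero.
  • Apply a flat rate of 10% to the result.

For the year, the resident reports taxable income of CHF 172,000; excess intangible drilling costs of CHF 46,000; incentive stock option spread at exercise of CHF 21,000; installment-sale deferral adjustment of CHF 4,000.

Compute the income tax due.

General income tax:
  CHF 172,000 × 14% = CHF 24,080

Alternative minimum tax:
  Adjusted income: CHF 172,000 + CHF 46,000 + CHF 21,000 + CHF 4,000 = CHF 243,000
  Exemption: CHF 86,000 − 20% × (CHF 243,000 − CHF 168,000) = CHF 86,000 − CHF 15,000 = CHF 71,000
  Base: CHF 243,000 − CHF 71,000 = CHF 172,000
  CHF 172,000 × 10% = CHF 17,200

CHF 24,080 > CHF 17,200, so the general income tax governs.

CHF 24,080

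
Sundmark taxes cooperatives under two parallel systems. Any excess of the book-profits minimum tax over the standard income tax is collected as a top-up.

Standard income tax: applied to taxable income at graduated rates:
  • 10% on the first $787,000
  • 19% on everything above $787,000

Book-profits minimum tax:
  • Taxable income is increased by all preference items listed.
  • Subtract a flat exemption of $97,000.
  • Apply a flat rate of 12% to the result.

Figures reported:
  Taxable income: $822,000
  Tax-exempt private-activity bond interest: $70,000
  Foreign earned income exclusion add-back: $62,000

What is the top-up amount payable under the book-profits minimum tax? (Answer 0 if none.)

$17,490

Standard income tax:
  $787,000 × 10% = $78,700
  $35,000 × 19% = $6,650
  → $85,350

Book-profits minimum tax:
  Adjusted income: $822,000 + $70,000 + $62,000 = $954,000
  Less exemption $97,000 → base $857,000
  $857,000 × 12% = $102,840

Excess of book-profits minimum tax over standard income tax: $102,840 − $85,350 = $17,490.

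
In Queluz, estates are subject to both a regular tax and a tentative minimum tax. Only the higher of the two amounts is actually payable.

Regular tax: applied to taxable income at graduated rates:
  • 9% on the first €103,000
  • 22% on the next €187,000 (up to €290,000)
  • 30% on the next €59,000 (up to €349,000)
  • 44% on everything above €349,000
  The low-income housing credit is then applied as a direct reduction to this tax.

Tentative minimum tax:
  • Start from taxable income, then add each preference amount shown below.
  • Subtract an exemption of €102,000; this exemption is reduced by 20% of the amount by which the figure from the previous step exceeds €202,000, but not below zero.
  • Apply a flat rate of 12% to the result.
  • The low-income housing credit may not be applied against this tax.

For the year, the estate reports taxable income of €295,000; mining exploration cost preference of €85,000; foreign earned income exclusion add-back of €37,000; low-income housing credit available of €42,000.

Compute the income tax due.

€42,960

Tentative minimum tax:
  Adjusted income: €295,000 + €85,000 + €37,000 = €417,000
  Exemption: €102,000 − 20% × (€417,000 − €202,000) = €102,000 − €43,000 = €59,000
  Base: €417,000 − €59,000 = €358,000
  €358,000 × 12% = €42,960

Regular tax:
  €103,000 × 9% = €9,270
  €187,000 × 22% = €41,140
  €5,000 × 30% = €1,500
  → €51,910
  Less low-income housing credit €42,000 → €9,910

€42,960 > €9,910, so the tentative minimum tax is the binding amount.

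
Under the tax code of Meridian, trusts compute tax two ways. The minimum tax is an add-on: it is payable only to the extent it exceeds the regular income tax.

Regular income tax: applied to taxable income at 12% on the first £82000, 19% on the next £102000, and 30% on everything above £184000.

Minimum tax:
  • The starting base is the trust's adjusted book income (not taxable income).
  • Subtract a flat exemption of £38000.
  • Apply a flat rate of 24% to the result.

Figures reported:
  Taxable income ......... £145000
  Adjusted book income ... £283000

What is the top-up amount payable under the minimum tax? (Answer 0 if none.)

£36990

Regular income tax:
  £82000 × 12% = £9840
  £63000 × 19% = £11970
  → £21810

Minimum tax:
  Base (adjusted book income): £283000
  Less exemption £38000 → base £245000
  £245000 × 24% = £58800

Excess of minimum tax over regular income tax: £58800 − £21810 = £36990.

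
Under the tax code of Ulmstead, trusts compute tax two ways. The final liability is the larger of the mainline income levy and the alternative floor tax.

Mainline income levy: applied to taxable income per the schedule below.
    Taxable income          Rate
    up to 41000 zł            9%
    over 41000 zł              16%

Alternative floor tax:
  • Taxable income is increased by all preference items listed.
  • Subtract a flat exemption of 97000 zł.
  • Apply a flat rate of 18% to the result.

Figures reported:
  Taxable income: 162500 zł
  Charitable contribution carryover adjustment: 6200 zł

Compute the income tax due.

23130 zł

Alternative floor tax:
  Adjusted income: 162500 zł + 6200 zł = 168700 zł
  Less exemption 97000 zł → base 71700 zł
  71700 zł × 18% = 12906 zł

Mainline income levy:
  41000 zł × 9% = 3690 zł
  121500 zł × 16% = 19440 zł
  → 23130 zł

23130 zł > 12906 zł, so the mainline income levy governs.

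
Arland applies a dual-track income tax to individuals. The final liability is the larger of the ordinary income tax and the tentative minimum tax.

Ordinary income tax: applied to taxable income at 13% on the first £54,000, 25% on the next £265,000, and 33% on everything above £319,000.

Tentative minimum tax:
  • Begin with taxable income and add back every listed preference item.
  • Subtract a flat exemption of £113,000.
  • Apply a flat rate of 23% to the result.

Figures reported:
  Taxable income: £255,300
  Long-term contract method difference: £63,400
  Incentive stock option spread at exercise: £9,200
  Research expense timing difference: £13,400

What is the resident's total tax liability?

£57,345

Tentative minimum tax:
  Adjusted income: £255,300 + £63,400 + £9,200 + £13,400 = £341,300
  Less exemption £113,000 → base £228,300
  £228,300 × 23% = £52,509

Ordinary income tax:
  £54,000 × 13% = £7,020
  £201,300 × 25% = £50,325
  → £57,345

£57,345 > £52,509, so the ordinary income tax governs.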